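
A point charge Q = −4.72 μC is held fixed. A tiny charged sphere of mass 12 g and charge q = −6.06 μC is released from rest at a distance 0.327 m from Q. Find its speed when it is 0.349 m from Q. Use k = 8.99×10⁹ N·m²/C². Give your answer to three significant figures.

Only the electrostatic force acts, so mechanical energy is conserved: ½mv² = U₁ − U₂ = kQq(1/r₁ − 1/r₂).
U₁ − U₂ = (8.99×10⁹ N·m²/C²)(-4.72×10⁻⁶ C)(-6.06×10⁻⁶ C)(1/0.327 − 1/0.349) = 0.0496 J.
v = √(2·0.0496/0.0120) = 2.87 m/s.

2.87 m/s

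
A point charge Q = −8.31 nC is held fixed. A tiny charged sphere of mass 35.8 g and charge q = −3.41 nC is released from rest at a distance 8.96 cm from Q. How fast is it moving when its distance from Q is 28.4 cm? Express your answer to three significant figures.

0.0104 m/s

Only the electrostatic force acts, so mechanical energy is conserved: ½mv² = U₁ − U₂ = kQq(1/r₁ − 1/r₂).
U₁ − U₂ = (8.99×10⁹ N·m²/C²)(-8.31×10⁻⁹ C)(-3.41×10⁻⁹ C)(1/0.0896 − 1/0.284) = 1.95×10⁻⁶ J.
v = √(2·1.95×10⁻⁶/0.0358) = 0.0104 m/s.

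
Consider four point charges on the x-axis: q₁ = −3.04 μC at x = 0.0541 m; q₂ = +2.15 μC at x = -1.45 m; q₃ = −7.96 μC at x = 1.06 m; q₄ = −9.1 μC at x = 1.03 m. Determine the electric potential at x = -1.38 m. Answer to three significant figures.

Electric potential is a scalar, so the contributions from each charge add algebraically: V = Σ kqᵢ/rᵢ.
Distances from the field point to each charge: r₁ = 1.43 m, r₂ = 0.0700 m, r₃ = 2.44 m, r₄ = 2.41 m.
V = k[(-3.04×10⁻⁶)/(1.43) + (2.15×10⁻⁶)/(0.0700) + (-7.96×10⁻⁶)/(2.44) + (-9.10×10⁻⁶)/(2.41)] = 1.94×10⁵ V.

1.94×10⁵ V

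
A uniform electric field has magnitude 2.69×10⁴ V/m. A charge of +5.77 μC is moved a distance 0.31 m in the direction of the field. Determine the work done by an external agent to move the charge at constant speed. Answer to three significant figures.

-0.0481 J

The potential change for a displacement 0.31 m in the direction of the field is ΔV = −Ed = -8340 V.
W_ext = qΔV = -0.0481 J.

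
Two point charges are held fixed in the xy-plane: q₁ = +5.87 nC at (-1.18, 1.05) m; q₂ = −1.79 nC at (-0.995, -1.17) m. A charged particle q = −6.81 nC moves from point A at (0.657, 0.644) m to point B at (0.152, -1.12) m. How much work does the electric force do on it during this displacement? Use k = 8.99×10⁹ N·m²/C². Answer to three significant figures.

The work done by the electric force is W_field = −ΔU = −q(V_B − V_A) = q(V_A − V_B).
At A: distances to the source charges are 1.88 m, 2.45 m; V_A = Σ kqᵢ/rᵢ = 21.5 V.
At B: distances to the source charges are 2.55 m, 1.15 m; V_B = Σ kqᵢ/rᵢ = 6.71 V.
ΔV = V_B − V_A = -14.8 V.
W_field = −qΔV = −(-6.81×10⁻⁹ C)(-14.8 V) = -1.01×10⁻⁷ J.

-1.01×10⁻⁷ J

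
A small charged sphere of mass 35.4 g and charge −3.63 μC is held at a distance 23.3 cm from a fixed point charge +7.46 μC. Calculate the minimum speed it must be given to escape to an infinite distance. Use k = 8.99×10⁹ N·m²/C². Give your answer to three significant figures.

To just escape, total mechanical energy must reach zero at infinity: ½mv²_min + U = 0, so ½mv²_min = −U = |kQq|/r.
|U| = |kQq|/r = (8.99×10⁹ N·m²/C²)(7.46×10⁻⁶)(3.63×10⁻⁶)/(0.233) = 1.04 J.
v_min = √(2|U|/m) = √(2·1.04/0.0354) = 7.68 m/s.

7.68 m/s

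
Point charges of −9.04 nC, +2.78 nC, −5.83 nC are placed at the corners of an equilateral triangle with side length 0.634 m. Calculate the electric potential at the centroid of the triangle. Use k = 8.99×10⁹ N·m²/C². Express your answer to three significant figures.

-297 V

Electric potential is a scalar, so the contributions from each charge add algebraically: V = Σ kqᵢ/rᵢ.
The distance from each vertex to the centroid is a/√3 = 0.366 m.
V = k[(-9.04×10⁻⁹)/(0.366) + (2.78×10⁻⁹)/(0.366) + (-5.83×10⁻⁹)/(0.366)] = -297 V.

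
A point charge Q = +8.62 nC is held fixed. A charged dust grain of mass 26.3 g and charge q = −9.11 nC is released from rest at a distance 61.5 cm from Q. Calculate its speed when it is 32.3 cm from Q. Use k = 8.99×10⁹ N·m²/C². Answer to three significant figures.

Only the electrostatic force acts, so mechanical energy is conserved: ½mv² = U₁ − U₂ = kQq(1/r₁ − 1/r₂).
U₁ − U₂ = (8.99×10⁹ N·m²/C²)(8.62×10⁻⁹ C)(-9.11×10⁻⁹ C)(1/0.615 − 1/0.323) = 1.04×10⁻⁶ J.
v = √(2·1.04×10⁻⁶/0.0263) = 8.88×10⁻³ m/s.

8.88×10⁻³ m/s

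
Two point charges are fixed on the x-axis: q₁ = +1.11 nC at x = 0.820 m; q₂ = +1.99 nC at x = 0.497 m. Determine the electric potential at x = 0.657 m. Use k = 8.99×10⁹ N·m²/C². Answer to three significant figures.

Electric potential is a scalar, so the contributions from each charge add algebraically: V = Σ kqᵢ/rᵢ.
Distances from the field point to each charge: r₁ = 0.163 m, r₂ = 0.160 m.
V = k[(1.11×10⁻⁹)/(0.163) + (1.99×10⁻⁹)/(0.160)] = 173 V.

173 V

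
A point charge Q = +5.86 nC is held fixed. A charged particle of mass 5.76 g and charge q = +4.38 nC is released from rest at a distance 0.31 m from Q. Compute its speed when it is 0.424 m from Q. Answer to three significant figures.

8.34×10⁻³ m/s

Only the electrostatic force acts, so mechanical energy is conserved: ½mv² = U₁ − U₂ = kQq(1/r₁ − 1/r₂).
U₁ − U₂ = (8.99×10⁹ N·m²/C²)(5.86×10⁻⁹ C)(4.38×10⁻⁹ C)(1/0.310 − 1/0.424) = 2.00×10⁻⁷ J.
v = √(2·2.00×10⁻⁷/5.76×10⁻³) = 8.34×10⁻³ m/s.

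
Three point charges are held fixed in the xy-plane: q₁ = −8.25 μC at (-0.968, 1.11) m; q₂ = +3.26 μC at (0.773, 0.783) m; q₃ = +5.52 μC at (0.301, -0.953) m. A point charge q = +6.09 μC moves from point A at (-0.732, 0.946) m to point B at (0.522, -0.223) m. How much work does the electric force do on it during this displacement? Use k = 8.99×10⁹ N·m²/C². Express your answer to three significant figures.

The work done by the electric force is W_field = −ΔU = −q(V_B − V_A) = q(V_A − V_B).
At A: distances to the source charges are 0.287 m, 1.51 m, 2.16 m; V_A = Σ kqᵢ/rᵢ = -2.16×10⁵ V.
At B: distances to the source charges are 2.00 m, 1.04 m, 0.763 m; V_B = Σ kqᵢ/rᵢ = 5.62×10⁴ V.
ΔV = V_B − V_A = 2.72×10⁵ V.
W_field = −qΔV = −(6.09×10⁻⁶ C)(2.72×10⁵ V) = -1.66 J.

-1.66 J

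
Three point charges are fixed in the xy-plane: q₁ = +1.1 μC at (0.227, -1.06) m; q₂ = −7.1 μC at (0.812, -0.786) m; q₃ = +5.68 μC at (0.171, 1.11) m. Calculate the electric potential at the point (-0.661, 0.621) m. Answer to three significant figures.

The total potential is the scalar sum of each charge's contribution, V = Σ kqᵢ/rᵢ.
Distances from the field point to each charge: r₁ = 1.90 m, r₂ = 2.04 m, r₃ = 0.965 m.
V = k[(1.10×10⁻⁶)/(1.90) + (-7.10×10⁻⁶)/(2.04) + (5.68×10⁻⁶)/(0.965)] = 2.68×10⁴ V.

2.68×10⁴ V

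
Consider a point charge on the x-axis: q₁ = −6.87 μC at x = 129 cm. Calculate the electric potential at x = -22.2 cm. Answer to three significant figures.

The total potential is the scalar sum of each charge's contribution, V = Σ kqᵢ/rᵢ.
V = k[(-6.87×10⁻⁶)/(1.51)] = -4.08×10⁴ V.

-4.08×10⁴ V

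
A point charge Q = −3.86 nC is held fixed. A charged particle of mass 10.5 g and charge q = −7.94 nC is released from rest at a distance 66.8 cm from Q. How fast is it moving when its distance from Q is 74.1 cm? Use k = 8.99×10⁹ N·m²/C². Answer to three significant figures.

2.78×10⁻³ m/s

Only the electrostatic force acts, so mechanical energy is conserved: ½mv² = U₁ − U₂ = kQq(1/r₁ − 1/r₂).
U₁ − U₂ = (8.99×10⁹ N·m²/C²)(-3.86×10⁻⁹ C)(-7.94×10⁻⁹ C)(1/0.668 − 1/0.741) = 4.06×10⁻⁸ J.
v = √(2·4.06×10⁻⁸/0.0105) = 2.78×10⁻³ m/s.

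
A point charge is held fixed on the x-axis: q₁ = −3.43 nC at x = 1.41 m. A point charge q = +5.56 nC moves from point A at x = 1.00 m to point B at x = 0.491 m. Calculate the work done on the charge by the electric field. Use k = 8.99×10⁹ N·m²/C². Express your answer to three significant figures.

-2.32×10⁻⁷ J

The work done by the electric force is W_field = −ΔU = −q(V_B − V_A) = q(V_A − V_B).
At A: distance to the source charge is 0.410 m; V_A = kq₁/r = -75.2 V.
At B: distance to the source charge is 0.919 m; V_B = kq₁/r = -33.6 V.
ΔV = V_B − V_A = 41.7 V.
W_field = −qΔV = −(5.56×10⁻⁹ C)(41.7 V) = -2.32×10⁻⁷ J.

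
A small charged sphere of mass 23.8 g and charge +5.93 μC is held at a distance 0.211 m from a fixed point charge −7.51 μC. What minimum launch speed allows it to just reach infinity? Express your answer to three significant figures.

To just escape, total mechanical energy must reach zero at infinity: ½mv²_min + U = 0, so ½mv²_min = −U = |kQq|/r.
|U| = |kQq|/r = (8.99×10⁹ N·m²/C²)(7.51×10⁻⁶)(5.93×10⁻⁶)/(0.211) = 1.90 J.
v_min = √(2|U|/m) = √(2·1.90/0.0238) = 12.6 m/s.

12.6 m/s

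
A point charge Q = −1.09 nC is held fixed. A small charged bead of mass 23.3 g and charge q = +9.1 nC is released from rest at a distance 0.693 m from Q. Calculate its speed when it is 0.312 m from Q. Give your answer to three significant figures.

Only the electrostatic force acts, so mechanical energy is conserved: ½mv² = U₁ − U₂ = kQq(1/r₁ − 1/r₂).
U₁ − U₂ = (8.99×10⁹ N·m²/C²)(-1.09×10⁻⁹ C)(9.10×10⁻⁹ C)(1/0.693 − 1/0.312) = 1.57×10⁻⁷ J.
v = √(2·1.57×10⁻⁷/0.0233) = 3.67×10⁻³ m/s.

3.67×10⁻³ m/s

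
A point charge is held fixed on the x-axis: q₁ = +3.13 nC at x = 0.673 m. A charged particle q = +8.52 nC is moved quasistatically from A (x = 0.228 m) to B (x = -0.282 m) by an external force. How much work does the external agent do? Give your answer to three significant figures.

For quasistatic motion the external work equals the change in potential energy: W_ext = qΔV = q(V_B − V_A).
At A: distance to the source charge is 0.445 m; V_A = kq₁/r = 63.2 V.
At B: distance to the source charge is 0.955 m; V_B = kq₁/r = 29.5 V.
ΔV = V_B − V_A = -33.8 V.
W_ext = qΔV = (8.52×10⁻⁹ C)(-33.8 V) = -2.88×10⁻⁷ J.

-2.88×10⁻⁷ J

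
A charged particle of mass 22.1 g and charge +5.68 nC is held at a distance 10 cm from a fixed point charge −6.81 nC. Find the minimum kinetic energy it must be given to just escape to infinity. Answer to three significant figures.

To just escape, total mechanical energy must reach zero at infinity: ½mv²_min + U = 0, so ½mv²_min = −U = |kQq|/r.
|U| = |kQq|/r = (8.99×10⁹ N·m²/C²)(6.81×10⁻⁹)(5.68×10⁻⁹)/(0.100) = 3.48×10⁻⁶ J.

3.48×10⁻⁶ J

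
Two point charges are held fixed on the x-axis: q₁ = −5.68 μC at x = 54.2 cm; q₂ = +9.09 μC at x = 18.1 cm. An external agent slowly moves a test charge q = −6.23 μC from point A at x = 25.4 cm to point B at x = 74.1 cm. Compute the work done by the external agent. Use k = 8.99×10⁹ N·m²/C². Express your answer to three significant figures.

6.56 J

For quasistatic motion the external work equals the change in potential energy: W_ext = qΔV = q(V_B − V_A).
At A: distances to the source charges are 0.288 m, 0.0730 m; V_A = Σ kqᵢ/rᵢ = 9.42×10⁵ V.
At B: distances to the source charges are 0.199 m, 0.560 m; V_B = Σ kqᵢ/rᵢ = -1.11×10⁵ V.
ΔV = V_B − V_A = -1.05×10⁶ V.
W_ext = qΔV = (-6.23×10⁻⁶ C)(-1.05×10⁶ V) = 6.56 J.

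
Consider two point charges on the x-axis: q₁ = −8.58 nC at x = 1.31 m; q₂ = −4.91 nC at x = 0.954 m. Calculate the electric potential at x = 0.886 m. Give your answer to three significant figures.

-831 V

Electric potential is a scalar, so the contributions from each charge add algebraically: V = Σ kqᵢ/rᵢ.
Distances from the field point to each charge: r₁ = 0.424 m, r₂ = 0.0680 m.
V = k[(-8.58×10⁻⁹)/(0.424) + (-4.91×10⁻⁹)/(0.0680)] = -831 V.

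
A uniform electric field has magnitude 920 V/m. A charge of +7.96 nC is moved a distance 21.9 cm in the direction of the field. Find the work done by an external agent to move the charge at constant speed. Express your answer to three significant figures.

The potential change for a displacement 21.9 cm in the direction of the field is ΔV = −Ed = -201 V.
W_ext = qΔV = -1.60×10⁻⁶ J.

-1.60×10⁻⁶ J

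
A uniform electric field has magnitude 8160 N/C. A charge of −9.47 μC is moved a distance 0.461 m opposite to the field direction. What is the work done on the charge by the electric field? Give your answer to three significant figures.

0.0356 J

The potential change for a displacement 0.461 m opposite to the field direction is ΔV = +Ed = 3760 V.
W_field = −qΔV = 0.0356 J.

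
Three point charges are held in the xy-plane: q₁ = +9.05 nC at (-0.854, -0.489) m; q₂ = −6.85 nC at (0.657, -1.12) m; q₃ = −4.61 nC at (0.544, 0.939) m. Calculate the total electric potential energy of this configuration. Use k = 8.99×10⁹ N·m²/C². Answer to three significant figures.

-3.90×10⁻⁷ J

The assembly work is the sum of pairwise potential energies, U = Σ_{i<j} kqᵢqⱼ/rᵢⱼ.
Pair separations: r₁₂ = 1.64 m, r₁₃ = 2.00 m, r₂₃ = 2.06 m.
U = (-3.40×10⁻⁷) + (-1.88×10⁻⁷) + (1.38×10⁻⁷) = -3.90×10⁻⁷ J.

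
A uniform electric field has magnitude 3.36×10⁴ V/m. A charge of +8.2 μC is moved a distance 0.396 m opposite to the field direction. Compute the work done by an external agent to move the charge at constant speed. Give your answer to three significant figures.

0.109 J

The potential change for a displacement 0.396 m opposite to the field direction is ΔV = +Ed = 1.33×10⁴ V.
W_ext = qΔV = 0.109 J.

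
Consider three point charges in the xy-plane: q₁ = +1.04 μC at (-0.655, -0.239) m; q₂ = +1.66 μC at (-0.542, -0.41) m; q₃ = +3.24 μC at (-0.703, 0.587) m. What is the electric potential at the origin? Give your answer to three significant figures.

The total potential is the scalar sum of each charge's contribution, V = Σ kqᵢ/rᵢ.
Distances from the field point to each charge: r₁ = 0.697 m, r₂ = 0.680 m, r₃ = 0.916 m.
V = k[(1.04×10⁻⁶)/(0.697) + (1.66×10⁻⁶)/(0.680) + (3.24×10⁻⁶)/(0.916)] = 6.72×10⁴ V.

6.72×10⁴ V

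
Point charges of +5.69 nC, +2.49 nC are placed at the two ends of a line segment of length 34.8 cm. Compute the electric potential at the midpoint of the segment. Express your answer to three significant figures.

423 V

Electric potential is a scalar, so the contributions from each charge add algebraically: V = Σ kqᵢ/rᵢ.
Each charge is 0.174 m from the midpoint.
V = k[(5.69×10⁻⁹)/(0.174) + (2.49×10⁻⁹)/(0.174)] = 423 V.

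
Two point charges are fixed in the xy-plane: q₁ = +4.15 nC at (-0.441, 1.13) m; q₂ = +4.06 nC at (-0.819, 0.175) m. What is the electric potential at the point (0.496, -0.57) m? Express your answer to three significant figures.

Electric potential is a scalar, so the contributions from each charge add algebraically: V = Σ kqᵢ/rᵢ.
Distances from the field point to each charge: r₁ = 1.94 m, r₂ = 1.51 m.
V = k[(4.15×10⁻⁹)/(1.94) + (4.06×10⁻⁹)/(1.51)] = 43.4 V.

43.4 V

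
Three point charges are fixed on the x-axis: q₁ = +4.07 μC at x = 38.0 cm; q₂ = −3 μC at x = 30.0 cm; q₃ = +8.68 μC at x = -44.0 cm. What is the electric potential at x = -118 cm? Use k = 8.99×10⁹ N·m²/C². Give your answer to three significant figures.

Electric potential is a scalar, so the contributions from each charge add algebraically: V = Σ kqᵢ/rᵢ.
Distances from the field point to each charge: r₁ = 1.56 m, r₂ = 1.48 m, r₃ = 0.740 m.
V = k[(4.07×10⁻⁶)/(1.56) + (-3.00×10⁻⁶)/(1.48) + (8.68×10⁻⁶)/(0.740)] = 1.11×10⁵ V.

1.11×10⁵ V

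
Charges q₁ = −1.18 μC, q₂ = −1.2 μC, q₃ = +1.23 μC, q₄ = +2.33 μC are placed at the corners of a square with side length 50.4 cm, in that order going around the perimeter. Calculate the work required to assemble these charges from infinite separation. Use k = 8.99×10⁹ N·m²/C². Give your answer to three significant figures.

The work to assemble the configuration equals its total potential energy, U = Σ kqᵢqⱼ/rᵢⱼ over all pairs.
The four side pairs have separation 0.504 m and the two diagonal pairs 0.713 m.
Summing all 6 pair terms gives U = -0.0526 J.

-0.0526 J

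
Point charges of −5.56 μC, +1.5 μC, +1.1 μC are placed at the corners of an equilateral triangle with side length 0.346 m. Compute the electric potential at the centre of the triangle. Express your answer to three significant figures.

-1.33×10⁵ V

The total potential is the scalar sum of each charge's contribution, V = Σ kqᵢ/rᵢ.
The distance from each vertex to the centroid is a/√3 = 0.200 m.
V = k[(-5.56×10⁻⁶)/(0.200) + (1.50×10⁻⁶)/(0.200) + (1.10×10⁻⁶)/(0.200)] = -1.33×10⁵ V.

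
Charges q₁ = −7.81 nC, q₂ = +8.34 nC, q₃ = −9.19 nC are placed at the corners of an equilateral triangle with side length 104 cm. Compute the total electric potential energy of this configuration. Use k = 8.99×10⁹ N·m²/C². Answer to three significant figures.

The assembly work is the sum of pairwise potential energies, U = Σ_{i<j} kqᵢqⱼ/rᵢⱼ.
All three pair separations equal the side length, 1.04 m.
U = (-5.63×10⁻⁷) + (6.20×10⁻⁷) + (-6.63×10⁻⁷) = -6.05×10⁻⁷ J.

-6.05×10⁻⁷ J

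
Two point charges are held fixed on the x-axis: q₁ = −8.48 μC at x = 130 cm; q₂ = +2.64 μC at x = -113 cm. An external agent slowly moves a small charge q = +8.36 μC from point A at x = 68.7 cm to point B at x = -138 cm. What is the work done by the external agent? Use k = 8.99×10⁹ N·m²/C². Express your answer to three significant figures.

For quasistatic motion the external work equals the change in potential energy: W_ext = qΔV = q(V_B − V_A).
At A: distances to the source charges are 0.613 m, 1.82 m; V_A = Σ kqᵢ/rᵢ = -1.11×10⁵ V.
At B: distances to the source charges are 2.68 m, 0.250 m; V_B = Σ kqᵢ/rᵢ = 6.65×10⁴ V.
ΔV = V_B − V_A = 1.78×10⁵ V.
W_ext = qΔV = (8.36×10⁻⁶ C)(1.78×10⁵ V) = 1.49 J.

1.49 J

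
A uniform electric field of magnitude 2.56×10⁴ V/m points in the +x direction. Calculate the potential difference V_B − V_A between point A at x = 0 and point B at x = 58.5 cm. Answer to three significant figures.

-1.50×10⁴ V

In a uniform field, potential decreases in the direction of E: V_B − V_A = −E·Δx.
V_B − V_A = −(2.56×10⁴ V/m)(0.585 m) = -1.50×10⁴ V.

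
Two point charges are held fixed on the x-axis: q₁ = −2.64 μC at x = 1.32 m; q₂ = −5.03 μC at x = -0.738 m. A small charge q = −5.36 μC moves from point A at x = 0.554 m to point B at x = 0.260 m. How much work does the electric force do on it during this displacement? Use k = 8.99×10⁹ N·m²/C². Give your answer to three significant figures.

The work done by the electric force is W_field = −ΔU = −q(V_B − V_A) = q(V_A − V_B).
At A: distances to the source charges are 0.766 m, 1.29 m; V_A = Σ kqᵢ/rᵢ = -6.60×10⁴ V.
At B: distances to the source charges are 1.06 m, 0.998 m; V_B = Σ kqᵢ/rᵢ = -6.77×10⁴ V.
ΔV = V_B − V_A = -1720 V.
W_field = −qΔV = −(-5.36×10⁻⁶ C)(-1720 V) = -9.20×10⁻³ J.

-9.20×10⁻³ J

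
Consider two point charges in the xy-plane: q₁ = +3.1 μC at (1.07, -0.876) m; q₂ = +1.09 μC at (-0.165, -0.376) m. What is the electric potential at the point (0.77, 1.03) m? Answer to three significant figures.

Electric potential is a scalar, so the contributions from each charge add algebraically: V = Σ kqᵢ/rᵢ.
Distances from the field point to each charge: r₁ = 1.93 m, r₂ = 1.69 m.
V = k[(3.10×10⁻⁶)/(1.93) + (1.09×10⁻⁶)/(1.69)] = 2.02×10⁴ V.

2.02×10⁴ V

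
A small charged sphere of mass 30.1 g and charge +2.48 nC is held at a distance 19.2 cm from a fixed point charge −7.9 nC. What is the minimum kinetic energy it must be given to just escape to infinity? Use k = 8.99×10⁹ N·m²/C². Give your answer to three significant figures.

To just escape, total mechanical energy must reach zero at infinity: ½mv²_min + U = 0, so ½mv²_min = −U = |kQq|/r.
|U| = |kQq|/r = (8.99×10⁹ N·m²/C²)(7.90×10⁻⁹)(2.48×10⁻⁹)/(0.192) = 9.17×10⁻⁷ J.

9.17×10⁻⁷ J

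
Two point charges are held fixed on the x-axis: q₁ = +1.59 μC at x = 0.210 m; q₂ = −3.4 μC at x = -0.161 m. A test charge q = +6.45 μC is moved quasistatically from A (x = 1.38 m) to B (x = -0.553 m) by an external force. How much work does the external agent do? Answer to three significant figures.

-0.333 J

For quasistatic motion the external work equals the change in potential energy: W_ext = qΔV = q(V_B − V_A).
At A: distances to the source charges are 1.17 m, 1.54 m; V_A = Σ kqᵢ/rᵢ = -7620 V.
At B: distances to the source charges are 0.763 m, 0.392 m; V_B = Σ kqᵢ/rᵢ = -5.92×10⁴ V.
ΔV = V_B − V_A = -5.16×10⁴ V.
W_ext = qΔV = (6.45×10⁻⁶ C)(-5.16×10⁴ V) = -0.333 J.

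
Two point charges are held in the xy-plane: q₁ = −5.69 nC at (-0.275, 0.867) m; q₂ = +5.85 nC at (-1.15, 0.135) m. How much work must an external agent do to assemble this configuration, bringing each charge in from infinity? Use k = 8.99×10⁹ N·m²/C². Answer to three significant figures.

The assembly work is the sum of pairwise potential energies, U = Σ_{i<j} kqᵢqⱼ/rᵢⱼ.
Pair separations: r₁₂ = 1.14 m.
U = (-2.62×10⁻⁷) = -2.62×10⁻⁷ J.

-2.62×10⁻⁷ J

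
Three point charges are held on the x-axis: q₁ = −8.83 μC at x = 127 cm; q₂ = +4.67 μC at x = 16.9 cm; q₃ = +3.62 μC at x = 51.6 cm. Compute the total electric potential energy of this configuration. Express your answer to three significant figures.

-0.280 J

The work to assemble the configuration equals its total potential energy, U = Σ kqᵢqⱼ/rᵢⱼ over all pairs.
Pair separations: r₁₂ = 1.10 m, r₁₃ = 0.754 m, r₂₃ = 0.347 m.
U = (-0.337) + (-0.381) + (0.438) = -0.280 J.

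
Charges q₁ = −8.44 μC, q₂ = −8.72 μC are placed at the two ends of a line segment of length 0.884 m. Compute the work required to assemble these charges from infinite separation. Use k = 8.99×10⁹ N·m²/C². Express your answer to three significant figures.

0.748 J

The work to assemble the configuration equals its total potential energy, U = Σ kqᵢqⱼ/rᵢⱼ over all pairs.
The separation is r = 0.884 m.
U = (0.748) = 0.748 J.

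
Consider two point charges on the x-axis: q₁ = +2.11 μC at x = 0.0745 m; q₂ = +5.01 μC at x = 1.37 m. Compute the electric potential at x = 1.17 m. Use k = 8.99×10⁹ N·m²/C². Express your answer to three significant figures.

2.43×10⁵ V

The total potential is the scalar sum of each charge's contribution, V = Σ kqᵢ/rᵢ.
Distances from the field point to each charge: r₁ = 1.10 m, r₂ = 0.200 m.
V = k[(2.11×10⁻⁶)/(1.10) + (5.01×10⁻⁶)/(0.200)] = 2.43×10⁵ V.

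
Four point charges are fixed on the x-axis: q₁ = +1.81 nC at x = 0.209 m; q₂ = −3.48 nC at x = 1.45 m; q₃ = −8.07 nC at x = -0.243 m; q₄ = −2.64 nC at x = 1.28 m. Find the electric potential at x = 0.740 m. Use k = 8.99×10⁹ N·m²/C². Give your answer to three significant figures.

The total potential is the scalar sum of each charge's contribution, V = Σ kqᵢ/rᵢ.
Distances from the field point to each charge: r₁ = 0.531 m, r₂ = 0.710 m, r₃ = 0.983 m, r₄ = 0.540 m.
V = k[(1.81×10⁻⁹)/(0.531) + (-3.48×10⁻⁹)/(0.710) + (-8.07×10⁻⁹)/(0.983) + (-2.64×10⁻⁹)/(0.540)] = -131 V.

-131 V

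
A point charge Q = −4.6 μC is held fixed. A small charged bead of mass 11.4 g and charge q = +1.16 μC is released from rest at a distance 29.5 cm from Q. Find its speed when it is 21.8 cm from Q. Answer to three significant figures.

Only the electrostatic force acts, so mechanical energy is conserved: ½mv² = U₁ − U₂ = kQq(1/r₁ − 1/r₂).
U₁ − U₂ = (8.99×10⁹ N·m²/C²)(-4.60×10⁻⁶ C)(1.16×10⁻⁶ C)(1/0.295 − 1/0.218) = 0.0574 J.
v = √(2·0.0574/0.0114) = 3.17 m/s.

3.17 m/s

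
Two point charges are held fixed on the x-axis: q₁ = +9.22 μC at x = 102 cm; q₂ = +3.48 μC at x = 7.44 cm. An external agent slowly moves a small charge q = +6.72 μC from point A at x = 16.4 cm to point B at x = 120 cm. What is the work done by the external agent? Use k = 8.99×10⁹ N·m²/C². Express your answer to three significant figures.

For quasistatic motion the external work equals the change in potential energy: W_ext = qΔV = q(V_B − V_A).
At A: distances to the source charges are 0.856 m, 0.0896 m; V_A = Σ kqᵢ/rᵢ = 4.46×10⁵ V.
At B: distances to the source charges are 0.180 m, 1.13 m; V_B = Σ kqᵢ/rᵢ = 4.88×10⁵ V.
ΔV = V_B − V_A = 4.23×10⁴ V.
W_ext = qΔV = (6.72×10⁻⁶ C)(4.23×10⁴ V) = 0.284 J.

0.284 J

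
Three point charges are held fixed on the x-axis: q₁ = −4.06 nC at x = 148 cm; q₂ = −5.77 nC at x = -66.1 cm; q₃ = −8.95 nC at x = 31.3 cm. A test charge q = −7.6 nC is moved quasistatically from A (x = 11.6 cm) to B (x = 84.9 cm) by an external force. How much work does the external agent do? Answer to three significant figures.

-1.97×10⁻⁶ J

For quasistatic motion the external work equals the change in potential energy: W_ext = qΔV = q(V_B − V_A).
At A: distances to the source charges are 1.36 m, 0.777 m, 0.197 m; V_A = Σ kqᵢ/rᵢ = -502 V.
At B: distances to the source charges are 0.631 m, 1.51 m, 0.536 m; V_B = Σ kqᵢ/rᵢ = -242 V.
ΔV = V_B − V_A = 260 V.
W_ext = qΔV = (-7.60×10⁻⁹ C)(260 V) = -1.97×10⁻⁶ J.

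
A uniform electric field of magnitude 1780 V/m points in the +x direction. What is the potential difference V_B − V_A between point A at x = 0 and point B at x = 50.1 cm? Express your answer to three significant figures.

-892 V

In a uniform field, potential decreases in the direction of E: V_B − V_A = −E·Δx.
V_B − V_A = −(1780 V/m)(0.501 m) = -892 V.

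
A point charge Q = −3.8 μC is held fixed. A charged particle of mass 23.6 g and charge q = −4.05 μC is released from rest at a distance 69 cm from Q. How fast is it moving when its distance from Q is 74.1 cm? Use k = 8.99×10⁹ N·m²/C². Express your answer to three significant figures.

1.08 m/s

Only the electrostatic force acts, so mechanical energy is conserved: ½mv² = U₁ − U₂ = kQq(1/r₁ − 1/r₂).
U₁ − U₂ = (8.99×10⁹ N·m²/C²)(-3.80×10⁻⁶ C)(-4.05×10⁻⁶ C)(1/0.690 − 1/0.741) = 0.0138 J.
v = √(2·0.0138/0.0236) = 1.08 m/s.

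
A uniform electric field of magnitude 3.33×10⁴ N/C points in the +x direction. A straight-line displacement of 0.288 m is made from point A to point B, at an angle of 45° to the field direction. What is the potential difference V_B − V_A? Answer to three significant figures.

Only the component of displacement along E changes the potential: ΔV = −E·d·cosθ.
ΔV = −(3.33×10⁴ V/m)(0.288 m)cos45° = -6780 V.

-6780 V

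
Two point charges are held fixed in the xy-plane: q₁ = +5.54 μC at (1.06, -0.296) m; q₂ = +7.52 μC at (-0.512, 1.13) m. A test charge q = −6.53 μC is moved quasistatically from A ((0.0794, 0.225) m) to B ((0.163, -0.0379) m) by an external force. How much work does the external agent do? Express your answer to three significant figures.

For quasistatic motion the external work equals the change in potential energy: W_ext = qΔV = q(V_B − V_A).
At A: distances to the source charges are 1.11 m, 1.08 m; V_A = Σ kqᵢ/rᵢ = 1.07×10⁵ V.
At B: distances to the source charges are 0.933 m, 1.35 m; V_B = Σ kqᵢ/rᵢ = 1.03×10⁵ V.
ΔV = V_B − V_A = -3910 V.
W_ext = qΔV = (-6.53×10⁻⁶ C)(-3910 V) = 0.0255 J.

0.0255 J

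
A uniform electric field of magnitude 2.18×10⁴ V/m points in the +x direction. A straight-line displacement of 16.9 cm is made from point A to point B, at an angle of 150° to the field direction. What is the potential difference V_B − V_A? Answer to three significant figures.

Only the component of displacement along E changes the potential: ΔV = −E·d·cosθ.
ΔV = −(2.18×10⁴ V/m)(0.169 m)cos150° = 3190 V.

3190 V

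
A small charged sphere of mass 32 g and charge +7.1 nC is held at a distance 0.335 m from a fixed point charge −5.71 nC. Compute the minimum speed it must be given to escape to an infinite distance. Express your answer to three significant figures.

To just escape, total mechanical energy must reach zero at infinity: ½mv²_min + U = 0, so ½mv²_min = −U = |kQq|/r.
|U| = |kQq|/r = (8.99×10⁹ N·m²/C²)(5.71×10⁻⁹)(7.10×10⁻⁹)/(0.335) = 1.09×10⁻⁶ J.
v_min = √(2|U|/m) = √(2·1.09×10⁻⁶/0.0320) = 8.25×10⁻³ m/s.

8.25×10⁻³ m/s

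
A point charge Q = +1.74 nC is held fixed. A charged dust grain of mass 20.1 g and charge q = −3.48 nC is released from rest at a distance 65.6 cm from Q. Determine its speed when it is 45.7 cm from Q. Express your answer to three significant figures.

Only the electrostatic force acts, so mechanical energy is conserved: ½mv² = U₁ − U₂ = kQq(1/r₁ − 1/r₂).
U₁ − U₂ = (8.99×10⁹ N·m²/C²)(1.74×10⁻⁹ C)(-3.48×10⁻⁹ C)(1/0.656 − 1/0.457) = 3.61×10⁻⁸ J.
v = √(2·3.61×10⁻⁸/0.0201) = 1.90×10⁻³ m/s.

1.90×10⁻³ m/s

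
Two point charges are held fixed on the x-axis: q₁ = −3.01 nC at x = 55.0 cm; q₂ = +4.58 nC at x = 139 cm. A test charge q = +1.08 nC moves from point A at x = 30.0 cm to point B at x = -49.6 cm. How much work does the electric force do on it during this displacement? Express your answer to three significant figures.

The work done by the electric force is W_field = −ΔU = −q(V_B − V_A) = q(V_A − V_B).
At A: distances to the source charges are 0.250 m, 1.09 m; V_A = Σ kqᵢ/rᵢ = -70.5 V.
At B: distances to the source charges are 1.05 m, 1.89 m; V_B = Σ kqᵢ/rᵢ = -4.04 V.
ΔV = V_B − V_A = 66.4 V.
W_field = −qΔV = −(1.08×10⁻⁹ C)(66.4 V) = -7.17×10⁻⁸ J.

-7.17×10⁻⁸ J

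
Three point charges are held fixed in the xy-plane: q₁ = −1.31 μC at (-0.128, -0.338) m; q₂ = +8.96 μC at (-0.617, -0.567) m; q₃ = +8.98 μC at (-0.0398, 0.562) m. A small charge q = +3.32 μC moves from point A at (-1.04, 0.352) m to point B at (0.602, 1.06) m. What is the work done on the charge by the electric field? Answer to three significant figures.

The work done by the electric force is W_field = −ΔU = −q(V_B − V_A) = q(V_A − V_B).
At A: distances to the source charges are 1.14 m, 1.01 m, 1.02 m; V_A = Σ kqᵢ/rᵢ = 1.48×10⁵ V.
At B: distances to the source charges are 1.58 m, 2.03 m, 0.812 m; V_B = Σ kqᵢ/rᵢ = 1.32×10⁵ V.
ΔV = V_B − V_A = -1.68×10⁴ V.
W_field = −qΔV = −(3.32×10⁻⁶ C)(-1.68×10⁴ V) = 0.0557 J.

0.0557 J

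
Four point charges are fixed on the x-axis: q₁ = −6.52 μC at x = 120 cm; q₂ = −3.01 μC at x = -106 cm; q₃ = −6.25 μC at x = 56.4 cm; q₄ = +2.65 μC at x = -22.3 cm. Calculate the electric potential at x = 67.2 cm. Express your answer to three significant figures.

-6.20×10⁵ V

Electric potential is a scalar, so the contributions from each charge add algebraically: V = Σ kqᵢ/rᵢ.
Distances from the field point to each charge: r₁ = 0.528 m, r₂ = 1.73 m, r₃ = 0.108 m, r₄ = 0.895 m.
V = k[(-6.52×10⁻⁶)/(0.528) + (-3.01×10⁻⁶)/(1.73) + (-6.25×10⁻⁶)/(0.108) + (2.65×10⁻⁶)/(0.895)] = -6.20×10⁵ V.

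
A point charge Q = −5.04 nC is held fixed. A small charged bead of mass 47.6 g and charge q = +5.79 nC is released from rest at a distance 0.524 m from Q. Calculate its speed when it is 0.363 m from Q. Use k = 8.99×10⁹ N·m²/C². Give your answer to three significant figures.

Only the electrostatic force acts, so mechanical energy is conserved: ½mv² = U₁ − U₂ = kQq(1/r₁ − 1/r₂).
U₁ − U₂ = (8.99×10⁹ N·m²/C²)(-5.04×10⁻⁹ C)(5.79×10⁻⁹ C)(1/0.524 − 1/0.363) = 2.22×10⁻⁷ J.
v = √(2·2.22×10⁻⁷/0.0476) = 3.05×10⁻³ m/s.

3.05×10⁻³ m/s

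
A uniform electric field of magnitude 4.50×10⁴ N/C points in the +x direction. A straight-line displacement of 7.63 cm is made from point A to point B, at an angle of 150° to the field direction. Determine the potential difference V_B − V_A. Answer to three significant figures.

2970 V

Only the component of displacement along E changes the potential: ΔV = −E·d·cosθ.
ΔV = −(4.50×10⁴ V/m)(0.0763 m)cos150° = 2970 V.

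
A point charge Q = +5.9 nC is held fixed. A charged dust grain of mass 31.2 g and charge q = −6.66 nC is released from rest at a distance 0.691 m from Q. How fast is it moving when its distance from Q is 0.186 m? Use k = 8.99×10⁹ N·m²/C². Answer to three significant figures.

Only the electrostatic force acts, so mechanical energy is conserved: ½mv² = U₁ − U₂ = kQq(1/r₁ − 1/r₂).
U₁ − U₂ = (8.99×10⁹ N·m²/C²)(5.90×10⁻⁹ C)(-6.66×10⁻⁹ C)(1/0.691 − 1/0.186) = 1.39×10⁻⁶ J.
v = √(2·1.39×10⁻⁶/0.0312) = 9.43×10⁻³ m/s.

9.43×10⁻³ m/s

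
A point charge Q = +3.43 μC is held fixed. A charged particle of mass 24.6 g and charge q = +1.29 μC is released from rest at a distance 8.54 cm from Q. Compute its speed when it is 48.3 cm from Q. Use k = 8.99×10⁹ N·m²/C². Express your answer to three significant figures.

5.58 m/s

Only the electrostatic force acts, so mechanical energy is conserved: ½mv² = U₁ − U₂ = kQq(1/r₁ − 1/r₂).
U₁ − U₂ = (8.99×10⁹ N·m²/C²)(3.43×10⁻⁶ C)(1.29×10⁻⁶ C)(1/0.0854 − 1/0.483) = 0.383 J.
v = √(2·0.383/0.0246) = 5.58 m/s.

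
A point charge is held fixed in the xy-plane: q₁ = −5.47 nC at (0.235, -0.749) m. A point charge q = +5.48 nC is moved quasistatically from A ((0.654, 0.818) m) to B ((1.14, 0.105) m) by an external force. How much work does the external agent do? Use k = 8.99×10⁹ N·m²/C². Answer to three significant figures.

-5.04×10⁻⁸ J

For quasistatic motion the external work equals the change in potential energy: W_ext = qΔV = q(V_B − V_A).
At A: distance to the source charge is 1.62 m; V_A = kq₁/r = -30.3 V.
At B: distance to the source charge is 1.24 m; V_B = kq₁/r = -39.5 V.
ΔV = V_B − V_A = -9.20 V.
W_ext = qΔV = (5.48×10⁻⁹ C)(-9.20 V) = -5.04×10⁻⁸ J.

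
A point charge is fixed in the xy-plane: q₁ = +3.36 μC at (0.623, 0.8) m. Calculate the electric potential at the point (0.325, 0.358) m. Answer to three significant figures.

5.67×10⁴ V

Electric potential is a scalar, so the contributions from each charge add algebraically: V = Σ kqᵢ/rᵢ.
Distances from the field point to each charge: r₁ = 0.533 m.
V = k[(3.36×10⁻⁶)/(0.533)] = 5.67×10⁴ V.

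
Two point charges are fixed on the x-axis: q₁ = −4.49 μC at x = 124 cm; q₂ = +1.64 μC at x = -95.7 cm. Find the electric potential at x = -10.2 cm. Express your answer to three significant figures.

-1.28×10⁴ V

Electric potential is a scalar, so the contributions from each charge add algebraically: V = Σ kqᵢ/rᵢ.
Distances from the field point to each charge: r₁ = 1.34 m, r₂ = 0.855 m.
V = k[(-4.49×10⁻⁶)/(1.34) + (1.64×10⁻⁶)/(0.855)] = -1.28×10⁴ V.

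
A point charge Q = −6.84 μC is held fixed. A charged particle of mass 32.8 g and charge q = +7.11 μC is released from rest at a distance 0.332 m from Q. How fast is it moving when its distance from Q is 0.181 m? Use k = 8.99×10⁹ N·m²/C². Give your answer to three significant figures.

8.18 m/s

Only the electrostatic force acts, so mechanical energy is conserved: ½mv² = U₁ − U₂ = kQq(1/r₁ − 1/r₂).
U₁ − U₂ = (8.99×10⁹ N·m²/C²)(-6.84×10⁻⁶ C)(7.11×10⁻⁶ C)(1/0.332 − 1/0.181) = 1.10 J.
v = √(2·1.10/0.0328) = 8.18 m/s.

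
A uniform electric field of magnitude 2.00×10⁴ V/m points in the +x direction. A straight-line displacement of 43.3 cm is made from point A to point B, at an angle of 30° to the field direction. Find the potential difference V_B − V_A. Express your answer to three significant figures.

Only the component of displacement along E changes the potential: ΔV = −E·d·cosθ.
ΔV = −(2.00×10⁴ V/m)(0.433 m)cos30° = -7500 V.

-7500 V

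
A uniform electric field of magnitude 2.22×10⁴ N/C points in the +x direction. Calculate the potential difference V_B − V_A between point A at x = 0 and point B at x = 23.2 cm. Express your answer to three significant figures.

-5150 V

In a uniform field, potential decreases in the direction of E: V_B − V_A = −E·Δx.
V_B − V_A = −(2.22×10⁴ V/m)(0.232 m) = -5150 V.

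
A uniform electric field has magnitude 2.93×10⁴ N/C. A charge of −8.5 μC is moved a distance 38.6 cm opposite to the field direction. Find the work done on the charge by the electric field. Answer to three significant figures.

The potential change for a displacement 38.6 cm opposite to the field direction is ΔV = +Ed = 1.13×10⁴ V.
W_field = −qΔV = 0.0961 J.

0.0961 J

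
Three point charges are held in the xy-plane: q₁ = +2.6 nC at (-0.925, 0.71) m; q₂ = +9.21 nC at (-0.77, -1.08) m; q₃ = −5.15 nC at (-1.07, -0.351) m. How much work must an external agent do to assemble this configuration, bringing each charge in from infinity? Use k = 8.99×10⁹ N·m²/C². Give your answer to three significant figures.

-5.34×10⁻⁷ J

The work to assemble the configuration equals its total potential energy, U = Σ kqᵢqⱼ/rᵢⱼ over all pairs.
Pair separations: r₁₂ = 1.80 m, r₁₃ = 1.07 m, r₂₃ = 0.788 m.
U = (1.20×10⁻⁷) + (-1.12×10⁻⁷) + (-5.41×10⁻⁷) = -5.34×10⁻⁷ J.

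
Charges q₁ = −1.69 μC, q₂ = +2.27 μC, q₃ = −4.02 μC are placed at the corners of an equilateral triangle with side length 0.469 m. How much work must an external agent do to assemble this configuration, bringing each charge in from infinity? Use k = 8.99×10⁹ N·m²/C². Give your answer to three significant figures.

The work to assemble the configuration equals its total potential energy, U = Σ kqᵢqⱼ/rᵢⱼ over all pairs.
All three pair separations equal the side length, 0.469 m.
U = (-0.0735) + (0.130) + (-0.175) = -0.118 J.

-0.118 J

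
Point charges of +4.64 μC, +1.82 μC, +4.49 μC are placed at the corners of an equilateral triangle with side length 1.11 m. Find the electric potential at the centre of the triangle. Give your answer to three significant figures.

Electric potential is a scalar, so the contributions from each charge add algebraically: V = Σ kqᵢ/rᵢ.
The distance from each vertex to the centroid is a/√3 = 0.641 m.
V = k[(4.64×10⁻⁶)/(0.641) + (1.82×10⁻⁶)/(0.641) + (4.49×10⁻⁶)/(0.641)] = 1.54×10⁵ V.

1.54×10⁵ V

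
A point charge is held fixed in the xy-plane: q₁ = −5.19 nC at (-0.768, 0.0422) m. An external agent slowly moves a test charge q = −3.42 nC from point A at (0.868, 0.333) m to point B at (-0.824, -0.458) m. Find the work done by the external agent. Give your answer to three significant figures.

2.21×10⁻⁷ J

For quasistatic motion the external work equals the change in potential energy: W_ext = qΔV = q(V_B − V_A).
At A: distance to the source charge is 1.66 m; V_A = kq₁/r = -28.1 V.
At B: distance to the source charge is 0.503 m; V_B = kq₁/r = -92.7 V.
ΔV = V_B − V_A = -64.6 V.
W_ext = qΔV = (-3.42×10⁻⁹ C)(-64.6 V) = 2.21×10⁻⁷ J.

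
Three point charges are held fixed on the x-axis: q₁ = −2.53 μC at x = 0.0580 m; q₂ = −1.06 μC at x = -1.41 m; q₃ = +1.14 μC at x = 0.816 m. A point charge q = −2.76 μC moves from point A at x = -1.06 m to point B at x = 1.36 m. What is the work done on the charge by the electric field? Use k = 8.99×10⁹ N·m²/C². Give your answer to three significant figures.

The work done by the electric force is W_field = −ΔU = −q(V_B − V_A) = q(V_A − V_B).
At A: distances to the source charges are 1.12 m, 0.350 m, 1.88 m; V_A = Σ kqᵢ/rᵢ = -4.21×10⁴ V.
At B: distances to the source charges are 1.30 m, 2.77 m, 0.544 m; V_B = Σ kqᵢ/rᵢ = -2070 V.
ΔV = V_B − V_A = 4.00×10⁴ V.
W_field = −qΔV = −(-2.76×10⁻⁶ C)(4.00×10⁴ V) = 0.111 J.

0.111 J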